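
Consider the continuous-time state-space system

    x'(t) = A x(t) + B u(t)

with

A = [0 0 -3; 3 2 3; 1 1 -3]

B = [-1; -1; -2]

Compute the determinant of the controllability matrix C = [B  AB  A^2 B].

AB = [[6], [-11], [4]]
A^2B = [[-12], [8], [-17]]
Controllability matrix C = [B  AB  A^2B] = [[-1, 6, -12], [-1, -11, 8], [-2, 4, -17]]
Expanding along the first row, det(C) = (-1)·((-11)·(-17) - 8·4) - 6·((-1)·(-17) - 8·(-2)) + (-12)·((-1)·4 - (-11)·(-2)) = (-1)·155 - 6·33 + (-12)·(-26) = -41
Since det(C) ≠ 0, rank(C) = 3 and the system is completely controllable.

-41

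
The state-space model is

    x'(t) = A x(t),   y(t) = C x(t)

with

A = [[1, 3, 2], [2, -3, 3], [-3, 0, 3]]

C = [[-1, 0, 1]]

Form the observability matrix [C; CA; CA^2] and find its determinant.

CA = [[-4, -3, 1]]
CA^2 = [[-13, -3, -14]]
Observability matrix O = [C; CA; CA^2] = [[-1, 0, 1], [-4, -3, 1], [-13, -3, -14]]
Expanding along the first row, det(O) = (-1)·((-3)·(-14) - 1·(-3)) - 0·((-4)·(-14) - 1·(-13)) + 1·((-4)·(-3) - (-3)·(-13)) = (-1)·45 - 0·69 + 1·(-27) = -72
Since det(O) ≠ 0, rank(O) = 3 and the system is completely observable.

-72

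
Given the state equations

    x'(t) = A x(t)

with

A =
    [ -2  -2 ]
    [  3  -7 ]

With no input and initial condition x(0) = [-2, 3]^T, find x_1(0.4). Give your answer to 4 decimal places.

-1.0694

det(sI - A) = s^2 - (tr A)s + det A, with tr A = (-2) + (-7) = -9 and det A = (-2)·(-7) - (-2)·3 = 14 - (-6) = 20.
So p(s) = det(sI - A) = s^2 + 9s + 20.
Factor s^2 + 9s + 20: two numbers with sum -9 and product 20 are -4 and -5, so s^2 + 9s + 20 = (s + 4)(s + 5).
Hence p(s) = (s + 4) (s + 5), with roots -5, -4.
The eigenvalues -5, -4 are distinct and real, so A is diagonalisable and x(t) = e^{At} x(0) = V diag(e^{λ_i t}) V^{-1} x(0), where the columns of V are the eigenvectors.
λ = -5: A - (-5)I = [[3, -2], [3, -2]]. Row 1 gives 3·v1 + (-2)·v2 = 0, so take v_1 = [2, 3]^T.
λ = -4: A - (-4)I = [[2, -2], [3, -3]]. Row 1 gives 2·v1 + (-2)·v2 = 0, so take v_2 = [1, 1]^T.
V = [v_1 v_2] = [[2, 1], [3, 1]] has det V = -1, so V^{-1} = adj(V)/det V = [[-1, 1], [3, -2]].
Modal coordinates z(0) = V^{-1} x(0): (-1)·(-2) + 1·3 = 5; 3·(-2) + (-2)·3 = -12; so z(0) = [5, -12]^T.
x_1(t) = Σ_i (v_i)_1 · z_i(0) · e^{λ_i t} (row 1 of V times the modal terms).
x_1(0.4) = 2·5·e^{-5·0.4} + 1·(-12)·e^{-4·0.4} = 10·0.135335 + (-12)·0.201897 = -1.0694.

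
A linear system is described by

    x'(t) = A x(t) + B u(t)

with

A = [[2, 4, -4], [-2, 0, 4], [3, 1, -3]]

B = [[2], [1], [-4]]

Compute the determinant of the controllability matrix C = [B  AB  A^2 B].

AB = [[24], [-20], [19]]
A^2B = [[-108], [28], [-5]]
Controllability matrix C = [B  AB  A^2B] = [[2, 24, -108], [1, -20, 28], [-4, 19, -5]]
Expanding along the first row, det(C) = 2·((-20)·(-5) - 28·19) - 24·(1·(-5) - 28·(-4)) + (-108)·(1·19 - (-20)·(-4)) = 2·(-432) - 24·107 + (-108)·(-61) = 3156
Since det(C) ≠ 0, rank(C) = 3 and the system is completely controllable.

3156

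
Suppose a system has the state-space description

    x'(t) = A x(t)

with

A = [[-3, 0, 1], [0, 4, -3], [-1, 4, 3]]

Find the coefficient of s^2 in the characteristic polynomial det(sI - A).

-4

Expand det(sI - A) for the 3×3 matrix.
p(s) = s^3 - 4s^2 + 4s + 68.
(Check: constant term = det(-A) = (-1)^3 det A = 68; coefficient of s^2 = -tr A = -4.)
The coefficient of s^2 is -4.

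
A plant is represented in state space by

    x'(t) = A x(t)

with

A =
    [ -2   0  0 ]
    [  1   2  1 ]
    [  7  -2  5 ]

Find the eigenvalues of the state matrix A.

det(sI - A) = s^3 - (tr A)s^2 + (M11 + M22 + M33)s - det A, where Mii is the 2×2 principal minor of A obtained by deleting row i and column i.
tr A = (-2) + 2 + 5 = 5; M11 = 2·5 - 1·(-2) = 10 - (-2) = 12; M22 = (-2)·5 - 0·7 = -10 - 0 = -10; M33 = (-2)·2 - 0·1 = -4 - 0 = -4; sum of minors = -2.
det A = (-2)·(2·5 - 1·(-2)) - 0·(1·5 - 1·7) + 0·(1·(-2) - 2·7) = (-2)·12 - 0·(-2) + 0·(-16) = -24.
So p(s) = det(sI - A) = s^3 - 5s^2 - 2s + 24.
Rational-root test: any integer root divides 24. Testing small divisors, s = -2 works: p(-2) = -8 + (-20) + 4 + 24 = 0, so (s + 2) is a factor.
Dividing, p(s) = (s + 2)(s^2 - 7s + 12).
Factor s^2 - 7s + 12: two numbers with sum 7 and product 12 are 4 and 3, so s^2 - 7s + 12 = (s - 4)(s - 3).
Hence p(s) = (s - 4) (s - 3) (s + 2), with roots -2, 3, 4.
At least one eigenvalue has non-negative real part, so the system is not asymptotically stable.

-2, 3, 4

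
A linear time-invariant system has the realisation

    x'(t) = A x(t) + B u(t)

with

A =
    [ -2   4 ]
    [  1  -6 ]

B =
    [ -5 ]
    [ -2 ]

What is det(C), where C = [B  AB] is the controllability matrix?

-31

AB = [[2], [7]]
Controllability matrix C = [B  AB] = [[-5, 2], [-2, 7]]
det(C) = (-5)·7 - 2·(-2) = -35 - (-4) = -31
Since det(C) ≠ 0, rank(C) = 2 and the system is completely controllable.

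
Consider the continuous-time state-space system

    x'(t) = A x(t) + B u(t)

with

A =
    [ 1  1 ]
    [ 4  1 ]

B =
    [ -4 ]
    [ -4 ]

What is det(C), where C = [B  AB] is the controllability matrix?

48

AB = [[-8], [-20]]
Controllability matrix C = [B  AB] = [[-4, -8], [-4, -20]]
det(C) = (-4)·(-20) - (-8)·(-4) = 80 - 32 = 48
Since det(C) ≠ 0, rank(C) = 2 and the system is completely controllable.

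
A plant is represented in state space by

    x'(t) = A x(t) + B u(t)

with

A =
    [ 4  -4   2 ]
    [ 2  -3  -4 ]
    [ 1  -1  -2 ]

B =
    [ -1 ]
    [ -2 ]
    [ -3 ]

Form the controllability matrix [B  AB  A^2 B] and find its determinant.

-2372

AB = [[-2], [16], [7]]
A^2B = [[-58], [-80], [-32]]
Controllability matrix C = [B  AB  A^2B] = [[-1, -2, -58], [-2, 16, -80], [-3, 7, -32]]
Expanding along the first row, det(C) = (-1)·(16·(-32) - (-80)·7) - (-2)·((-2)·(-32) - (-80)·(-3)) + (-58)·((-2)·7 - 16·(-3)) = (-1)·48 - (-2)·(-176) + (-58)·34 = -2372
Since det(C) ≠ 0, rank(C) = 3 and the system is completely controllable.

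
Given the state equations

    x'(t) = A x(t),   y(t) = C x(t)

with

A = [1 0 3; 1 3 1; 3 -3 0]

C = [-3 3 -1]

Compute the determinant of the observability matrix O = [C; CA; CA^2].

-837

CA = [[-3, 12, -6]]
CA^2 = [[-9, 54, 3]]
Observability matrix O = [C; CA; CA^2] = [[-3, 3, -1], [-3, 12, -6], [-9, 54, 3]]
Expanding along the first row, det(O) = (-3)·(12·3 - (-6)·54) - 3·((-3)·3 - (-6)·(-9)) + (-1)·((-3)·54 - 12·(-9)) = (-3)·360 - 3·(-63) + (-1)·(-54) = -837
Since det(O) ≠ 0, rank(O) = 3 and the system is completely observable.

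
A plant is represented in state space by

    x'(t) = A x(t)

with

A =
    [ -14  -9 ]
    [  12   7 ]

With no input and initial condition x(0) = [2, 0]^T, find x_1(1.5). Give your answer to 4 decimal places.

-0.2943

det(sI - A) = s^2 - (tr A)s + det A, with tr A = (-14) + 7 = -7 and det A = (-14)·7 - (-9)·12 = -98 - (-108) = 10.
So p(s) = det(sI - A) = s^2 + 7s + 10.
Factor s^2 + 7s + 10: two numbers with sum -7 and product 10 are -2 and -5, so s^2 + 7s + 10 = (s + 2)(s + 5).
Hence p(s) = (s + 2) (s + 5), with roots -5, -2.
The eigenvalues -5, -2 are distinct and real, so A is diagonalisable and x(t) = e^{At} x(0) = V diag(e^{λ_i t}) V^{-1} x(0), where the columns of V are the eigenvectors.
λ = -5: A - (-5)I = [[-9, -9], [12, 12]]. Row 1 gives (-9)·v1 + (-9)·v2 = 0, so take v_1 = [-1, 1]^T.
λ = -2: A - (-2)I = [[-12, -9], [12, 9]]. Row 1 gives (-12)·v1 + (-9)·v2 = 0, so take v_2 = [-3, 4]^T.
V = [v_1 v_2] = [[-1, -3], [1, 4]] has det V = -1, so V^{-1} = adj(V)/det V = [[-4, -3], [1, 1]].
Modal coordinates z(0) = V^{-1} x(0): (-4)·2 + (-3)·0 = -8; 1·2 + 1·0 = 2; so z(0) = [-8, 2]^T.
x_1(t) = Σ_i (v_i)_1 · z_i(0) · e^{λ_i t} (row 1 of V times the modal terms).
x_1(1.5) = (-1)·(-8)·e^{-5·1.5} + (-3)·2·e^{-2·1.5} = 8·0.000553 + (-6)·0.049787 = -0.2943.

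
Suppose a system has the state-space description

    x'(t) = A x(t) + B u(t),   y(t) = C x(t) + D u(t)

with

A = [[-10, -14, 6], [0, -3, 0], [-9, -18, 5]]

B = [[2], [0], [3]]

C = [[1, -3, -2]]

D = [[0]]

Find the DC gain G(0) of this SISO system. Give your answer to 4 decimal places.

-4.0000

G(0) = C(-A)^{-1}B + D = -C A^{-1} B + D.
det A = -12, so A^{-1} = (1/-12)·adj(A) = [[5/4, 19/6, -3/2], [0, -1/3, 0], [9/4, 9/2, -5/2]]
A^{-1} B = [-2, 0, -3]^T
C A^{-1} B = 4
G(0) = D - C A^{-1} B = 0 - (4) = -4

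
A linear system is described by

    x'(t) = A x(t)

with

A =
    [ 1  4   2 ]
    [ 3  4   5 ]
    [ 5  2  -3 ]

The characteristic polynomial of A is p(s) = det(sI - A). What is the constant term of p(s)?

-86

Expand det(sI - A) for the 3×3 matrix.
p(s) = s^3 - 2s^2 - 43s - 86.
(Check: constant term = det(-A) = (-1)^3 det A = -86; coefficient of s^2 = -tr A = -2.)
The constant term is -86.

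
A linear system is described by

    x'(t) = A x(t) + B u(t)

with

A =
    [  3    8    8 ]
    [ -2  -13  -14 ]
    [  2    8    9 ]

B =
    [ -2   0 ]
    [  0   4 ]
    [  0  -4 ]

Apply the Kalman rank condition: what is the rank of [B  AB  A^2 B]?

AB = [[-6, 0], [4, 4], [-4, -4]]
A^2B = [[-18, 0], [16, 4], [-16, -4]]
Controllability matrix C = [B  AB  A^2B] = [[-2, 0, -6, 0, -18, 0], [0, 4, 4, 4, 16, 4], [0, -4, -4, -4, -16, -4]]
The rows r1, r2, r3 of C are linearly dependent: r2 + r3 = 0 (check each entry), so rank(C) ≤ 2.
The 2×2 minor from rows 1, 2, columns 1, 2 is (-2)·4 - 0·0 = -8 - 0 = -8 ≠ 0, so rank(C) = 2.
rank(C) = 2 < n = 3, so the pair (A, B) is not completely controllable.

2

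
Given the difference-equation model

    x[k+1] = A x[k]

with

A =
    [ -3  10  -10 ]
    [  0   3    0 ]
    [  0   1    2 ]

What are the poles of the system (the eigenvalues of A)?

-3, 2, 3

det(zI - A) = z^3 - (tr A)z^2 + (M11 + M22 + M33)z - det A, where Mii is the 2×2 principal minor of A obtained by deleting row i and column i.
tr A = (-3) + 3 + 2 = 2; M11 = 3·2 - 0·1 = 6 - 0 = 6; M22 = (-3)·2 - (-10)·0 = -6 - 0 = -6; M33 = (-3)·3 - 10·0 = -9 - 0 = -9; sum of minors = -9.
det A = (-3)·(3·2 - 0·1) - 10·(0·2 - 0·0) + (-10)·(0·1 - 3·0) = (-3)·6 - 10·0 + (-10)·0 = -18.
So p(z) = det(zI - A) = z^3 - 2z^2 - 9z + 18.
Rational-root test: any integer root divides 18. Testing small divisors, z = 2 works: p(2) = 8 + (-8) + (-18) + 18 = 0, so (z - 2) is a factor.
Dividing, p(z) = (z - 2)(z^2 - 9).
Factor z^2 - 9: two numbers with sum 0 and product -9 are 3 and -3, so z^2 - 9 = (z - 3)(z + 3).
Hence p(z) = (z - 3) (z - 2) (z + 3), with roots -3, 2, 3.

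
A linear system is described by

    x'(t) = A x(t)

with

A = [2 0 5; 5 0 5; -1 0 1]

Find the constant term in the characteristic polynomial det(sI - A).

Expand det(sI - A) for the 3×3 matrix.
p(s) = s^3 - 3s^2 + 7s.
(Check: constant term = det(-A) = (-1)^3 det A = 0; coefficient of s^2 = -tr A = -3.)
The constant term is 0.

0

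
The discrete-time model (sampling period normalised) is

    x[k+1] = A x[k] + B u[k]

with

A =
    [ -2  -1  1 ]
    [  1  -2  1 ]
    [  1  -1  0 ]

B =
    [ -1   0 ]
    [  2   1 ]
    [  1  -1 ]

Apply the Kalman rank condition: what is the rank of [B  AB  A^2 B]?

3

AB = [[1, -2], [-4, -3], [-3, -1]]
A^2B = [[-1, 6], [6, 3], [5, 1]]
Controllability matrix C = [B  AB  A^2B] = [[-1, 0, 1, -2, -1, 6], [2, 1, -4, -3, 6, 3], [1, -1, -3, -1, 5, 1]]
Take the 3×3 submatrix of C formed by columns 1, 2, 3: [[-1, 0, 1], [2, 1, -4], [1, -1, -3]]. Its determinant is (-1)·(1·(-3) - (-4)·(-1)) - 0·(2·(-3) - (-4)·1) + 1·(2·(-1) - 1·1) = (-1)·(-7) - 0·(-2) + 1·(-3) = 4 ≠ 0.
So rank(C) ≥ 3; since C has 3 rows, rank(C) = 3.
rank(C) = 3 = n, so the pair (A, B) is completely controllable.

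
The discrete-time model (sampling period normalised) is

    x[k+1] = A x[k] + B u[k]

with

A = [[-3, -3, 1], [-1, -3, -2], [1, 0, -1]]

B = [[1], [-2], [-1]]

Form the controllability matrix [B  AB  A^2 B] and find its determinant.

33

AB = [[2], [7], [2]]
A^2B = [[-25], [-27], [0]]
Controllability matrix C = [B  AB  A^2B] = [[1, 2, -25], [-2, 7, -27], [-1, 2, 0]]
Expanding along the first row, det(C) = 1·(7·0 - (-27)·2) - 2·((-2)·0 - (-27)·(-1)) + (-25)·((-2)·2 - 7·(-1)) = 1·54 - 2·(-27) + (-25)·3 = 33
Since det(C) ≠ 0, rank(C) = 3 and the system is completely controllable.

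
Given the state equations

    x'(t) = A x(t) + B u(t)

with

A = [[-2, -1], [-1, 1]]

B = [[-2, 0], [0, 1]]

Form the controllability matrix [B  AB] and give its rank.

2

AB = [[4, -1], [2, 1]]
Controllability matrix C = [B  AB] = [[-2, 0, 4, -1], [0, 1, 2, 1]]
Take the 2×2 submatrix of C formed by columns 1, 2: [[-2, 0], [0, 1]]. Its determinant is (-2)·1 - 0·0 = -2 - 0 = -2 ≠ 0.
So rank(C) ≥ 2; since C has 2 rows, rank(C) = 2.
rank(C) = 2 = n, so the pair (A, B) is completely controllable.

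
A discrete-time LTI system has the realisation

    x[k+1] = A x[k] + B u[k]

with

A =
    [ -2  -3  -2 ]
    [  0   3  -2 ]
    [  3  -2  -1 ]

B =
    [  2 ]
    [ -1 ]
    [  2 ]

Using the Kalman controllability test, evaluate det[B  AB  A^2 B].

AB = [[-5], [-7], [6]]
A^2B = [[19], [-33], [-7]]
Controllability matrix C = [B  AB  A^2B] = [[2, -5, 19], [-1, -7, -33], [2, 6, -7]]
Expanding along the first row, det(C) = 2·((-7)·(-7) - (-33)·6) - (-5)·((-1)·(-7) - (-33)·2) + 19·((-1)·6 - (-7)·2) = 2·247 - (-5)·73 + 19·8 = 1011
Since det(C) ≠ 0, rank(C) = 3 and the system is completely controllable.

1011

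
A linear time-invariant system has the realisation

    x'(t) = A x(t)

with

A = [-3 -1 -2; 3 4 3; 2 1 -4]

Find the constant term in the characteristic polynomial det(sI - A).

-49

Expand det(sI - A) for the 3×3 matrix.
p(s) = s^3 + 3s^2 - 12s - 49.
(Check: constant term = det(-A) = (-1)^3 det A = -49; coefficient of s^2 = -tr A = 3.)
The constant term is -49.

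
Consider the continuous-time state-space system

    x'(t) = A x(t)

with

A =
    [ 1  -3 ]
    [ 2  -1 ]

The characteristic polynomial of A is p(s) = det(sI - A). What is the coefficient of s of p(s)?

For a 2×2 matrix, det(sI - A) = s^2 - (tr A)s + det A.
tr A = 0, det A = 5.
So p(s) = s^2 + 5.
The coefficient of s is 0.

0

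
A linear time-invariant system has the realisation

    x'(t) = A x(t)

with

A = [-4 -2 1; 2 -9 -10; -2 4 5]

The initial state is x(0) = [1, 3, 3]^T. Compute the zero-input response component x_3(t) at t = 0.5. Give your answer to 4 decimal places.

det(sI - A) = s^3 - (tr A)s^2 + (M11 + M22 + M33)s - det A, where Mii is the 2×2 principal minor of A obtained by deleting row i and column i.
tr A = (-4) + (-9) + 5 = -8; M11 = (-9)·5 - (-10)·4 = -45 - (-40) = -5; M22 = (-4)·5 - 1·(-2) = -20 - (-2) = -18; M33 = (-4)·(-9) - (-2)·2 = 36 - (-4) = 40; sum of minors = 17.
det A = (-4)·((-9)·5 - (-10)·4) - (-2)·(2·5 - (-10)·(-2)) + 1·(2·4 - (-9)·(-2)) = (-4)·(-5) - (-2)·(-10) + 1·(-10) = -10.
So p(s) = det(sI - A) = s^3 + 8s^2 + 17s + 10.
Rational-root test: any integer root divides 10. Testing small divisors, s = -1 works: p(-1) = -1 + 8 + (-17) + 10 = 0, so (s + 1) is a factor.
Dividing, p(s) = (s + 1)(s^2 + 7s + 10).
Factor s^2 + 7s + 10: two numbers with sum -7 and product 10 are -2 and -5, so s^2 + 7s + 10 = (s + 2)(s + 5).
Hence p(s) = (s + 1) (s + 2) (s + 5), with roots -5, -2, -1.
The eigenvalues -5, -2, -1 are distinct and real, so A is diagonalisable and x(t) = e^{At} x(0) = V diag(e^{λ_i t}) V^{-1} x(0), where the columns of V are the eigenvectors.
λ = -5: A - (-5)I = [[1, -2, 1], [2, -4, -10], [-2, 4, 10]]. v must be orthogonal to every row; (row 1) × (row 2) = [24, 12, 0], so take v_1 = [2, 1, 0]^T.
λ = -2: A - (-2)I = [[-2, -2, 1], [2, -7, -10], [-2, 4, 7]]. v must be orthogonal to every row; (row 1) × (row 2) = [27, -18, 18], so take v_2 = [-3, 2, -2]^T.
λ = -1: A - (-1)I = [[-3, -2, 1], [2, -8, -10], [-2, 4, 6]]. v must be orthogonal to every row; (row 1) × (row 2) = [28, -28, 28], so take v_3 = [1, -1, 1]^T.
V = [v_1 v_2 v_3] = [[2, -3, 1], [1, 2, -1], [0, -2, 1]] has det V = 1, so V^{-1} = adj(V)/det V = [[0, 1, 1], [-1, 2, 3], [-2, 4, 7]].
Modal coordinates z(0) = V^{-1} x(0): 0·1 + 1·3 + 1·3 = 6; (-1)·1 + 2·3 + 3·3 = 14; (-2)·1 + 4·3 + 7·3 = 31; so z(0) = [6, 14, 31]^T.
x_3(t) = Σ_i (v_i)_3 · z_i(0) · e^{λ_i t} (row 3 of V times the modal terms).
x_3(0.5) = 0·6·e^{-5·0.5} + (-2)·14·e^{-2·0.5} + 1·31·e^{-1·0.5} = 0·0.082085 + (-28)·0.367879 + 31·0.606531 = 8.5018.

8.5018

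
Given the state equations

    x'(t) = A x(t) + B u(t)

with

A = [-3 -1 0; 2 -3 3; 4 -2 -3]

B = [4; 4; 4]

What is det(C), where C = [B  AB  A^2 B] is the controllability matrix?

AB = [[-16], [8], [-4]]
A^2B = [[40], [-68], [-68]]
Controllability matrix C = [B  AB  A^2B] = [[4, -16, 40], [4, 8, -68], [4, -4, -68]]
Expanding along the first row, det(C) = 4·(8·(-68) - (-68)·(-4)) - (-16)·(4·(-68) - (-68)·4) + 40·(4·(-4) - 8·4) = 4·(-816) - (-16)·0 + 40·(-48) = -5184
Since det(C) ≠ 0, rank(C) = 3 and the system is completely controllable.

-5184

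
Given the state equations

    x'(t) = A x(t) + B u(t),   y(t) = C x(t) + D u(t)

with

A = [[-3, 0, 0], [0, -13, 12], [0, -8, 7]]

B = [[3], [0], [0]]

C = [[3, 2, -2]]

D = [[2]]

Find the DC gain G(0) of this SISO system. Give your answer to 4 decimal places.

G(0) = C(-A)^{-1}B + D = -C A^{-1} B + D.
det A = -15, so A^{-1} = (1/-15)·adj(A) = [[-1/3, 0, 0], [0, 7/5, -12/5], [0, 8/5, -13/5]]
A^{-1} B = [-1, 0, 0]^T
C A^{-1} B = -3
G(0) = D - C A^{-1} B = 2 - (-3) = 5

5.0000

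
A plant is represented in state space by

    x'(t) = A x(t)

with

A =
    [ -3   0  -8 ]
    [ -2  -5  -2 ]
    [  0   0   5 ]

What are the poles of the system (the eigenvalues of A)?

det(sI - A) = s^3 - (tr A)s^2 + (M11 + M22 + M33)s - det A, where Mii is the 2×2 principal minor of A obtained by deleting row i and column i.
tr A = (-3) + (-5) + 5 = -3; M11 = (-5)·5 - (-2)·0 = -25 - 0 = -25; M22 = (-3)·5 - (-8)·0 = -15 - 0 = -15; M33 = (-3)·(-5) - 0·(-2) = 15 - 0 = 15; sum of minors = -25.
det A = (-3)·((-5)·5 - (-2)·0) - 0·((-2)·5 - (-2)·0) + (-8)·((-2)·0 - (-5)·0) = (-3)·(-25) - 0·(-10) + (-8)·0 = 75.
So p(s) = det(sI - A) = s^3 + 3s^2 - 25s - 75.
Rational-root test: any integer root divides -75. Testing small divisors, s = -3 works: p(-3) = -27 + 27 + 75 + (-75) = 0, so (s + 3) is a factor.
Dividing, p(s) = (s + 3)(s^2 - 25).
Factor s^2 - 25: two numbers with sum 0 and product -25 are 5 and -5, so s^2 - 25 = (s - 5)(s + 5).
Hence p(s) = (s - 5) (s + 3) (s + 5), with roots -5, -3, 5.
At least one eigenvalue has non-negative real part, so the system is not asymptotically stable.

-5, -3, 5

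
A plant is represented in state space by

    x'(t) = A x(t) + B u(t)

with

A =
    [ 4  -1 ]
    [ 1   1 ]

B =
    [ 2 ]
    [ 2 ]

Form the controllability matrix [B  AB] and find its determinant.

-4

AB = [[6], [4]]
Controllability matrix C = [B  AB] = [[2, 6], [2, 4]]
det(C) = 2·4 - 6·2 = 8 - 12 = -4
Since det(C) ≠ 0, rank(C) = 2 and the system is completely controllable.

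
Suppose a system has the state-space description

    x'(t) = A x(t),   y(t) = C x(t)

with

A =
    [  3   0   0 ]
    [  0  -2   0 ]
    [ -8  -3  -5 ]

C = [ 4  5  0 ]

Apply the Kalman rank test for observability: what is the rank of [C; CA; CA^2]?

CA = [[12, -10, 0]]
CA^2 = [[36, 20, 0]]
Observability matrix O = [C; CA; CA^2] = [[4, 5, 0], [12, -10, 0], [36, 20, 0]]
Column 3 of O is identically zero, so rank(O) ≤ 2.
The 2×2 minor from rows 1, 2, columns 1, 2 is 4·(-10) - 5·12 = -40 - 60 = -100 ≠ 0, so rank(O) = 2.
rank(O) = 2 < n = 3, so the pair (A, C) is not completely observable.

2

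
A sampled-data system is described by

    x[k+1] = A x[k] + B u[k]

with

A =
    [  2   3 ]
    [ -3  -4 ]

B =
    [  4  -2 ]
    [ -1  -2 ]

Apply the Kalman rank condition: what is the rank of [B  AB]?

2

AB = [[5, -10], [-8, 14]]
Controllability matrix C = [B  AB] = [[4, -2, 5, -10], [-1, -2, -8, 14]]
Take the 2×2 submatrix of C formed by columns 1, 2: [[4, -2], [-1, -2]]. Its determinant is 4·(-2) - (-2)·(-1) = -8 - 2 = -10 ≠ 0.
So rank(C) ≥ 2; since C has 2 rows, rank(C) = 2.
rank(C) = 2 = n, so the pair (A, B) is completely controllable.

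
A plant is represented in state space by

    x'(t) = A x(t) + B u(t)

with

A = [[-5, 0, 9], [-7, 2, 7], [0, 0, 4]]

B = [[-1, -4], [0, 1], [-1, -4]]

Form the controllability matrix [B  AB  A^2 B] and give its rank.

AB = [[-4, -16], [0, 2], [-4, -16]]
A^2B = [[-16, -64], [0, 4], [-16, -64]]
Controllability matrix C = [B  AB  A^2B] = [[-1, -4, -4, -16, -16, -64], [0, 1, 0, 2, 0, 4], [-1, -4, -4, -16, -16, -64]]
The rows r1, r2, r3 of C are linearly dependent: -r1 + r3 = 0 (check each entry), so rank(C) ≤ 2.
The 2×2 minor from rows 1, 2, columns 1, 2 is (-1)·1 - (-4)·0 = -1 - 0 = -1 ≠ 0, so rank(C) = 2.
rank(C) = 2 < n = 3, so the pair (A, B) is not completely controllable.

2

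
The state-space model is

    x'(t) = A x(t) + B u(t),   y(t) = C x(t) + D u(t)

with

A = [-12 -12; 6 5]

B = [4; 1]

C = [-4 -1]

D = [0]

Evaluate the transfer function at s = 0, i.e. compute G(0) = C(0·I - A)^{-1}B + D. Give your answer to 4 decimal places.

G(0) = C(-A)^{-1}B + D = -C A^{-1} B + D.
det A = 12, so A^{-1} = (1/12)·adj(A) = [[5/12, 1], [-1/2, -1]]
A^{-1} B = [8/3, -3]^T
C A^{-1} B = -23/3
G(0) = D - C A^{-1} B = 0 - (-23/3) = 23/3 ≈ 7.6667

7.6667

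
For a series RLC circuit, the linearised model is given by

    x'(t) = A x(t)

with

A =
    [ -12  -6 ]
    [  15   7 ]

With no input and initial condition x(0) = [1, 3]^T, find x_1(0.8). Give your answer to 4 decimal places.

-2.9111

det(sI - A) = s^2 - (tr A)s + det A, with tr A = (-12) + 7 = -5 and det A = (-12)·7 - (-6)·15 = -84 - (-90) = 6.
So p(s) = det(sI - A) = s^2 + 5s + 6.
Factor s^2 + 5s + 6: two numbers with sum -5 and product 6 are -2 and -3, so s^2 + 5s + 6 = (s + 2)(s + 3).
Hence p(s) = (s + 2) (s + 3), with roots -3, -2.
The eigenvalues -3, -2 are distinct and real, so A is diagonalisable and x(t) = e^{At} x(0) = V diag(e^{λ_i t}) V^{-1} x(0), where the columns of V are the eigenvectors.
λ = -3: A - (-3)I = [[-9, -6], [15, 10]]. Row 1 gives (-9)·v1 + (-6)·v2 = 0, so take v_1 = [-2, 3]^T.
λ = -2: A - (-2)I = [[-10, -6], [15, 9]]. Row 1 gives (-10)·v1 + (-6)·v2 = 0, so take v_2 = [3, -5]^T.
V = [v_1 v_2] = [[-2, 3], [3, -5]] has det V = 1, so V^{-1} = adj(V)/det V = [[-5, -3], [-3, -2]].
Modal coordinates z(0) = V^{-1} x(0): (-5)·1 + (-3)·3 = -14; (-3)·1 + (-2)·3 = -9; so z(0) = [-14, -9]^T.
x_1(t) = Σ_i (v_i)_1 · z_i(0) · e^{λ_i t} (row 1 of V times the modal terms).
x_1(0.8) = (-2)·(-14)·e^{-3·0.8} + 3·(-9)·e^{-2·0.8} = 28·0.090718 + (-27)·0.201897 = -2.9111.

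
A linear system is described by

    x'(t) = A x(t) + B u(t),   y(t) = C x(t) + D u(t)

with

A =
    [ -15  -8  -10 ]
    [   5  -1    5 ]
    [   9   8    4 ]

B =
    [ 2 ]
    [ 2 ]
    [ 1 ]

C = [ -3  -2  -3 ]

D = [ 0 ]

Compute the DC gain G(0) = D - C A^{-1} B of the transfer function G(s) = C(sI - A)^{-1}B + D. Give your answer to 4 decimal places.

-10.5000

G(0) = C(-A)^{-1}B + D = -C A^{-1} B + D.
det A = -30, so A^{-1} = (1/-30)·adj(A) = [[22/15, 8/5, 5/3], [-5/6, -1, -5/6], [-49/30, -8/5, -11/6]]
A^{-1} B = [39/5, -9/2, -83/10]^T
C A^{-1} B = 21/2
G(0) = D - C A^{-1} B = 0 - (21/2) = -21/2 ≈ -10.5000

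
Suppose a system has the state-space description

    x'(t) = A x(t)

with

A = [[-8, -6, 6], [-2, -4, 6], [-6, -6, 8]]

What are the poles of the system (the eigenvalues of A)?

-4, -2, 2

det(sI - A) = s^3 - (tr A)s^2 + (M11 + M22 + M33)s - det A, where Mii is the 2×2 principal minor of A obtained by deleting row i and column i.
tr A = (-8) + (-4) + 8 = -4; M11 = (-4)·8 - 6·(-6) = -32 - (-36) = 4; M22 = (-8)·8 - 6·(-6) = -64 - (-36) = -28; M33 = (-8)·(-4) - (-6)·(-2) = 32 - 12 = 20; sum of minors = -4.
det A = (-8)·((-4)·8 - 6·(-6)) - (-6)·((-2)·8 - 6·(-6)) + 6·((-2)·(-6) - (-4)·(-6)) = (-8)·4 - (-6)·20 + 6·(-12) = 16.
So p(s) = det(sI - A) = s^3 + 4s^2 - 4s - 16.
Rational-root test: any integer root divides -16. Testing small divisors, s = -2 works: p(-2) = -8 + 16 + 8 + (-16) = 0, so (s + 2) is a factor.
Dividing, p(s) = (s + 2)(s^2 + 2s - 8).
Factor s^2 + 2s - 8: two numbers with sum -2 and product -8 are 2 and -4, so s^2 + 2s - 8 = (s - 2)(s + 4).
Hence p(s) = (s - 2) (s + 2) (s + 4), with roots -4, -2, 2.
At least one eigenvalue has non-negative real part, so the system is not asymptotically stable.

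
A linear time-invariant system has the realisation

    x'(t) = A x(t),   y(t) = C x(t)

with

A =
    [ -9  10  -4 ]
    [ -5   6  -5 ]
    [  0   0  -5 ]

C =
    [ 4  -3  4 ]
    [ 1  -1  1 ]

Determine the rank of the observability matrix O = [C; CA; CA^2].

CA = [[-21, 22, -21], [-4, 4, -4]]
CA^2 = [[79, -78, 79], [16, -16, 16]]
Observability matrix O = [C; CA; CA^2] = [[4, -3, 4], [1, -1, 1], [-21, 22, -21], [-4, 4, -4], [79, -78, 79], [16, -16, 16]]
The columns c1, c2, c3 of O are linearly dependent: -c1 + c3 = 0 (check each entry), so rank(O) ≤ 2.
The 2×2 minor from rows 1, 2, columns 1, 2 is 4·(-1) - (-3)·1 = -4 - (-3) = -1 ≠ 0, so rank(O) = 2.
rank(O) = 2 < n = 3, so the pair (A, C) is not completely observable.

2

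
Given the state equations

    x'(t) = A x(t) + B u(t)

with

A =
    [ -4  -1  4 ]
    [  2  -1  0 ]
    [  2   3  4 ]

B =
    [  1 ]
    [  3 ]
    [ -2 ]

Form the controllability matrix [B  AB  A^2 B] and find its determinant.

AB = [[-15], [-1], [3]]
A^2B = [[73], [-29], [-21]]
Controllability matrix C = [B  AB  A^2B] = [[1, -15, 73], [3, -1, -29], [-2, 3, -21]]
Expanding along the first row, det(C) = 1·((-1)·(-21) - (-29)·3) - (-15)·(3·(-21) - (-29)·(-2)) + 73·(3·3 - (-1)·(-2)) = 1·108 - (-15)·(-121) + 73·7 = -1196
Since det(C) ≠ 0, rank(C) = 3 and the system is completely controllable.

-1196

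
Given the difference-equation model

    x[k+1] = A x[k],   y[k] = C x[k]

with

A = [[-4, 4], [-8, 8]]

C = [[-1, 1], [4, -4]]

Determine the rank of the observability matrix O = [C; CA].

1

CA = [[-4, 4], [16, -16]]
Observability matrix O = [C; CA] = [[-1, 1], [4, -4], [-4, 4], [16, -16]]
Every row of O is a scalar multiple of row 1 = [-1, 1] (multipliers 1, -4, 4, -16), so the rows span a one-dimensional space.
O ≠ 0, hence rank(O) = 1.
rank(O) = 1 < n = 2, so the pair (A, C) is not completely observable.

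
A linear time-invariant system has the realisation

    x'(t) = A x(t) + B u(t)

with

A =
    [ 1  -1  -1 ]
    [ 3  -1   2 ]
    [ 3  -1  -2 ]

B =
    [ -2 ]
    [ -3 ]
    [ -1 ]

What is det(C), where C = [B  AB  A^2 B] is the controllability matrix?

156

AB = [[2], [-5], [-1]]
A^2B = [[8], [9], [13]]
Controllability matrix C = [B  AB  A^2B] = [[-2, 2, 8], [-3, -5, 9], [-1, -1, 13]]
Expanding along the first row, det(C) = (-2)·((-5)·13 - 9·(-1)) - 2·((-3)·13 - 9·(-1)) + 8·((-3)·(-1) - (-5)·(-1)) = (-2)·(-56) - 2·(-30) + 8·(-2) = 156
Since det(C) ≠ 0, rank(C) = 3 and the system is completely controllable.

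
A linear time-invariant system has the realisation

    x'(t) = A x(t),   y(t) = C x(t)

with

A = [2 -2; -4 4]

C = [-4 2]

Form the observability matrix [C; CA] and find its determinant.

-32

CA = [[-16, 16]]
Observability matrix O = [C; CA] = [[-4, 2], [-16, 16]]
det(O) = (-4)·16 - 2·(-16) = -64 - (-32) = -32
Since det(O) ≠ 0, rank(O) = 2 and the system is completely observable.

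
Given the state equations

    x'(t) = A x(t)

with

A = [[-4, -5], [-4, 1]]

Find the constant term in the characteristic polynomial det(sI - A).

-24

For a 2×2 matrix, det(sI - A) = s^2 - (tr A)s + det A.
tr A = -3, det A = -24.
So p(s) = s^2 + 3s - 24.
The constant term is -24.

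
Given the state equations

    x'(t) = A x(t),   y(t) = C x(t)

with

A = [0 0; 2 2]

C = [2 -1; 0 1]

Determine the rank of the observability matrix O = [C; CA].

CA = [[-2, -2], [2, 2]]
Observability matrix O = [C; CA] = [[2, -1], [0, 1], [-2, -2], [2, 2]]
Take the 2×2 submatrix of O formed by rows 1, 2: [[2, -1], [0, 1]]. Its determinant is 2·1 - (-1)·0 = 2 - 0 = 2 ≠ 0.
So rank(O) ≥ 2; since O has 2 columns, rank(O) = 2.
rank(O) = 2 = n, so the pair (A, C) is completely observable.

2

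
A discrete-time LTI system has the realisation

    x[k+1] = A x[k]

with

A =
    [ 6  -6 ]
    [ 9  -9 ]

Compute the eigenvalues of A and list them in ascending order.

det(zI - A) = z^2 - (tr A)z + det A, with tr A = 6 + (-9) = -3 and det A = 6·(-9) - (-6)·9 = -54 - (-54) = 0.
So p(z) = det(zI - A) = z^2 + 3z.
Factor z^2 + 3z: two numbers with sum -3 and product 0 are 0 and -3, so z^2 + 3z = z(z + 3).
Hence p(z) = z (z + 3), with roots -3, 0.

-3, 0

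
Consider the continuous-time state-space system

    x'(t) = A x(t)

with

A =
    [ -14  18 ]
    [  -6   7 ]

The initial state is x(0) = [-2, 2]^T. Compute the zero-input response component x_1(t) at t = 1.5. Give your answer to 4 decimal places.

0.8851

det(sI - A) = s^2 - (tr A)s + det A, with tr A = (-14) + 7 = -7 and det A = (-14)·7 - 18·(-6) = -98 - (-108) = 10.
So p(s) = det(sI - A) = s^2 + 7s + 10.
Factor s^2 + 7s + 10: two numbers with sum -7 and product 10 are -2 and -5, so s^2 + 7s + 10 = (s + 2)(s + 5).
Hence p(s) = (s + 2) (s + 5), with roots -5, -2.
The eigenvalues -5, -2 are distinct and real, so A is diagonalisable and x(t) = e^{At} x(0) = V diag(e^{λ_i t}) V^{-1} x(0), where the columns of V are the eigenvectors.
λ = -5: A - (-5)I = [[-9, 18], [-6, 12]]. Row 1 gives (-9)·v1 + 18·v2 = 0, so take v_1 = [2, 1]^T.
λ = -2: A - (-2)I = [[-12, 18], [-6, 9]]. Row 1 gives (-12)·v1 + 18·v2 = 0, so take v_2 = [3, 2]^T.
V = [v_1 v_2] = [[2, 3], [1, 2]] has det V = 1, so V^{-1} = adj(V)/det V = [[2, -3], [-1, 2]].
Modal coordinates z(0) = V^{-1} x(0): 2·(-2) + (-3)·2 = -10; (-1)·(-2) + 2·2 = 6; so z(0) = [-10, 6]^T.
x_1(t) = Σ_i (v_i)_1 · z_i(0) · e^{λ_i t} (row 1 of V times the modal terms).
x_1(1.5) = 2·(-10)·e^{-5·1.5} + 3·6·e^{-2·1.5} = (-20)·0.000553 + 18·0.049787 = 0.8851.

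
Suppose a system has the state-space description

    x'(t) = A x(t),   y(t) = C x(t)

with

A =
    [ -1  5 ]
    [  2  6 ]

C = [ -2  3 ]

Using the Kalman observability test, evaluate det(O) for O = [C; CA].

-40

CA = [[8, 8]]
Observability matrix O = [C; CA] = [[-2, 3], [8, 8]]
det(O) = (-2)·8 - 3·8 = -16 - 24 = -40
Since det(O) ≠ 0, rank(O) = 2 and the system is completely observable.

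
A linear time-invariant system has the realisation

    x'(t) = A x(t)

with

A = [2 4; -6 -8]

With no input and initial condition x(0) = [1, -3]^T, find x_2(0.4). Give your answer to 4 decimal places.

0.1366

det(sI - A) = s^2 - (tr A)s + det A, with tr A = 2 + (-8) = -6 and det A = 2·(-8) - 4·(-6) = -16 - (-24) = 8.
So p(s) = det(sI - A) = s^2 + 6s + 8.
Factor s^2 + 6s + 8: two numbers with sum -6 and product 8 are -2 and -4, so s^2 + 6s + 8 = (s + 2)(s + 4).
Hence p(s) = (s + 2) (s + 4), with roots -4, -2.
The eigenvalues -4, -2 are distinct and real, so A is diagonalisable and x(t) = e^{At} x(0) = V diag(e^{λ_i t}) V^{-1} x(0), where the columns of V are the eigenvectors.
λ = -4: A - (-4)I = [[6, 4], [-6, -4]]. Row 1 gives 6·v1 + 4·v2 = 0, so take v_1 = [2, -3]^T.
λ = -2: A - (-2)I = [[4, 4], [-6, -6]]. Row 1 gives 4·v1 + 4·v2 = 0, so take v_2 = [1, -1]^T.
V = [v_1 v_2] = [[2, 1], [-3, -1]] has det V = 1, so V^{-1} = adj(V)/det V = [[-1, -1], [3, 2]].
Modal coordinates z(0) = V^{-1} x(0): (-1)·1 + (-1)·(-3) = 2; 3·1 + 2·(-3) = -3; so z(0) = [2, -3]^T.
x_2(t) = Σ_i (v_i)_2 · z_i(0) · e^{λ_i t} (row 2 of V times the modal terms).
x_2(0.4) = (-3)·2·e^{-4·0.4} + (-1)·(-3)·e^{-2·0.4} = (-6)·0.201897 + 3·0.449329 = 0.1366.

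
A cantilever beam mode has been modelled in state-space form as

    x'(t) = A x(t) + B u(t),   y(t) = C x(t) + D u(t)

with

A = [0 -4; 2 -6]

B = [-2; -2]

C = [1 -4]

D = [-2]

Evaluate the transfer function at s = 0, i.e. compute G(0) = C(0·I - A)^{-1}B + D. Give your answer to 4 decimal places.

-0.5000

G(0) = C(-A)^{-1}B + D = -C A^{-1} B + D.
det A = 8, so A^{-1} = (1/8)·adj(A) = [[-3/4, 1/2], [-1/4, 0]]
A^{-1} B = [1/2, 1/2]^T
C A^{-1} B = -3/2
G(0) = D - C A^{-1} B = -2 - (-3/2) = -1/2 ≈ -0.5000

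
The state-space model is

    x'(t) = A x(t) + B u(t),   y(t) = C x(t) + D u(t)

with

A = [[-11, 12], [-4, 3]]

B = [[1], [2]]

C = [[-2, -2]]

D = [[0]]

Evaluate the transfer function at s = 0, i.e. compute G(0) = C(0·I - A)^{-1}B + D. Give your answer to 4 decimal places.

-5.2000

G(0) = C(-A)^{-1}B + D = -C A^{-1} B + D.
det A = 15, so A^{-1} = (1/15)·adj(A) = [[1/5, -4/5], [4/15, -11/15]]
A^{-1} B = [-7/5, -6/5]^T
C A^{-1} B = 26/5
G(0) = D - C A^{-1} B = 0 - (26/5) = -26/5 ≈ -5.2000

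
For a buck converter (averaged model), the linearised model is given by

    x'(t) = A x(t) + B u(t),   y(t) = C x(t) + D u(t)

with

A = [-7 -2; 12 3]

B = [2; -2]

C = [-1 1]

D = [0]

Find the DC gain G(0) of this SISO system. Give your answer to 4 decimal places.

4.0000

G(0) = C(-A)^{-1}B + D = -C A^{-1} B + D.
det A = 3, so A^{-1} = (1/3)·adj(A) = [[1, 2/3], [-4, -7/3]]
A^{-1} B = [2/3, -10/3]^T
C A^{-1} B = -4
G(0) = D - C A^{-1} B = 0 - (-4) = 4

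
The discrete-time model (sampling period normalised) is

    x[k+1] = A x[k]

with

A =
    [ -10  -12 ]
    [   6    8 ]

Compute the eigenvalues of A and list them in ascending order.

-4, 2

det(zI - A) = z^2 - (tr A)z + det A, with tr A = (-10) + 8 = -2 and det A = (-10)·8 - (-12)·6 = -80 - (-72) = -8.
So p(z) = det(zI - A) = z^2 + 2z - 8.
Factor z^2 + 2z - 8: two numbers with sum -2 and product -8 are 2 and -4, so z^2 + 2z - 8 = (z - 2)(z + 4).
Hence p(z) = (z - 2) (z + 4), with roots -4, 2.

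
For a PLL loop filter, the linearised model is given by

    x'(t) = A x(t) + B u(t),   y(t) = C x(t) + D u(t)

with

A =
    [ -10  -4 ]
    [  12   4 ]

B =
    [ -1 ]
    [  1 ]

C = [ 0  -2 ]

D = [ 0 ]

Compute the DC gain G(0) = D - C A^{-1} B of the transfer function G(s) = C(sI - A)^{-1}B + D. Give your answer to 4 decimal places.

G(0) = C(-A)^{-1}B + D = -C A^{-1} B + D.
det A = 8, so A^{-1} = (1/8)·adj(A) = [[1/2, 1/2], [-3/2, -5/4]]
A^{-1} B = [0, 1/4]^T
C A^{-1} B = -1/2
G(0) = D - C A^{-1} B = 0 - (-1/2) = 1/2 ≈ 0.5000

0.5000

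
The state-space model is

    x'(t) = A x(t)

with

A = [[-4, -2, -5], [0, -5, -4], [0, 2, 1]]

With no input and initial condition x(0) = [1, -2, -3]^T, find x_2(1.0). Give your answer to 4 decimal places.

det(sI - A) = s^3 - (tr A)s^2 + (M11 + M22 + M33)s - det A, where Mii is the 2×2 principal minor of A obtained by deleting row i and column i.
tr A = (-4) + (-5) + 1 = -8; M11 = (-5)·1 - (-4)·2 = -5 - (-8) = 3; M22 = (-4)·1 - (-5)·0 = -4 - 0 = -4; M33 = (-4)·(-5) - (-2)·0 = 20 - 0 = 20; sum of minors = 19.
det A = (-4)·((-5)·1 - (-4)·2) - (-2)·(0·1 - (-4)·0) + (-5)·(0·2 - (-5)·0) = (-4)·3 - (-2)·0 + (-5)·0 = -12.
So p(s) = det(sI - A) = s^3 + 8s^2 + 19s + 12.
Rational-root test: any integer root divides 12. Testing small divisors, s = -1 works: p(-1) = -1 + 8 + (-19) + 12 = 0, so (s + 1) is a factor.
Dividing, p(s) = (s + 1)(s^2 + 7s + 12).
Factor s^2 + 7s + 12: two numbers with sum -7 and product 12 are -3 and -4, so s^2 + 7s + 12 = (s + 3)(s + 4).
Hence p(s) = (s + 1) (s + 3) (s + 4), with roots -4, -3, -1.
The eigenvalues -4, -3, -1 are distinct and real, so A is diagonalisable and x(t) = e^{At} x(0) = V diag(e^{λ_i t}) V^{-1} x(0), where the columns of V are the eigenvectors.
λ = -4: A - (-4)I = [[0, -2, -5], [0, -1, -4], [0, 2, 5]]. v must be orthogonal to every row; (row 1) × (row 2) = [3, 0, 0], so take v_1 = [1, 0, 0]^T.
λ = -3: A - (-3)I = [[-1, -2, -5], [0, -2, -4], [0, 2, 4]]. v must be orthogonal to every row; (row 1) × (row 2) = [-2, -4, 2], so take v_2 = [1, 2, -1]^T.
λ = -1: A - (-1)I = [[-3, -2, -5], [0, -4, -4], [0, 2, 2]]. v must be orthogonal to every row; (row 1) × (row 2) = [-12, -12, 12], so take v_3 = [-1, -1, 1]^T.
V = [v_1 v_2 v_3] = [[1, 1, -1], [0, 2, -1], [0, -1, 1]] has det V = 1, so V^{-1} = adj(V)/det V = [[1, 0, 1], [0, 1, 1], [0, 1, 2]].
Modal coordinates z(0) = V^{-1} x(0): 1·1 + 0·(-2) + 1·(-3) = -2; 0·1 + 1·(-2) + 1·(-3) = -5; 0·1 + 1·(-2) + 2·(-3) = -8; so z(0) = [-2, -5, -8]^T.
x_2(t) = Σ_i (v_i)_2 · z_i(0) · e^{λ_i t} (row 2 of V times the modal terms).
x_2(1.0) = 0·(-2)·e^{-4·1.0} + 2·(-5)·e^{-3·1.0} + (-1)·(-8)·e^{-1·1.0} = 0·0.018316 + (-10)·0.049787 + 8·0.367879 = 2.4452.

2.4452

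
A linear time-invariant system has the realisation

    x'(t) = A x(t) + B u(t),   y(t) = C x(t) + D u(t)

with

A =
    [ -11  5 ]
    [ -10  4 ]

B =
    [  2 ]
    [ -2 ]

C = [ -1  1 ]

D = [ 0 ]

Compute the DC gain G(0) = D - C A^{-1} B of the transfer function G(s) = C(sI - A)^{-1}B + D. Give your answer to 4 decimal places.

-4.0000

G(0) = C(-A)^{-1}B + D = -C A^{-1} B + D.
det A = 6, so A^{-1} = (1/6)·adj(A) = [[2/3, -5/6], [5/3, -11/6]]
A^{-1} B = [3, 7]^T
C A^{-1} B = 4
G(0) = D - C A^{-1} B = 0 - (4) = -4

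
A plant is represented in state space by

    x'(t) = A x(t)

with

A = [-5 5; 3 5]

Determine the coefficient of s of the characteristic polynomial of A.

0

For a 2×2 matrix, det(sI - A) = s^2 - (tr A)s + det A.
tr A = 0, det A = -40.
So p(s) = s^2 - 40.
The coefficient of s is 0.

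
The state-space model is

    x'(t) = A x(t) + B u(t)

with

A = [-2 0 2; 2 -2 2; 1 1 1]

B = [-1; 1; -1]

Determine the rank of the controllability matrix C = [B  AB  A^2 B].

AB = [[0], [-6], [-1]]
A^2B = [[-2], [10], [-7]]
Controllability matrix C = [B  AB  A^2B] = [[-1, 0, -2], [1, -6, 10], [-1, -1, -7]]
det(C) = (-1)·((-6)·(-7) - 10·(-1)) - 0·(1·(-7) - 10·(-1)) + (-2)·(1·(-1) - (-6)·(-1)) = (-1)·52 - 0·3 + (-2)·(-7) = -38 ≠ 0, so rank(C) = 3.
rank(C) = 3 = n, so the pair (A, B) is completely controllable.

3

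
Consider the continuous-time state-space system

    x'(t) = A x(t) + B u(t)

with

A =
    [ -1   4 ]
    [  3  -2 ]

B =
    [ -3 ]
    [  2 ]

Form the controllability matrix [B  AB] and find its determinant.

17

AB = [[11], [-13]]
Controllability matrix C = [B  AB] = [[-3, 11], [2, -13]]
det(C) = (-3)·(-13) - 11·2 = 39 - 22 = 17
Since det(C) ≠ 0, rank(C) = 2 and the system is completely controllable.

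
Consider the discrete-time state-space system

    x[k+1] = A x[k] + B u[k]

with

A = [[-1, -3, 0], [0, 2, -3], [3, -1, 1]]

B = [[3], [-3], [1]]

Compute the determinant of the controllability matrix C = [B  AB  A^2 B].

891

AB = [[6], [-9], [13]]
A^2B = [[21], [-57], [40]]
Controllability matrix C = [B  AB  A^2B] = [[3, 6, 21], [-3, -9, -57], [1, 13, 40]]
Expanding along the first row, det(C) = 3·((-9)·40 - (-57)·13) - 6·((-3)·40 - (-57)·1) + 21·((-3)·13 - (-9)·1) = 3·381 - 6·(-63) + 21·(-30) = 891
Since det(C) ≠ 0, rank(C) = 3 and the system is completely controllable.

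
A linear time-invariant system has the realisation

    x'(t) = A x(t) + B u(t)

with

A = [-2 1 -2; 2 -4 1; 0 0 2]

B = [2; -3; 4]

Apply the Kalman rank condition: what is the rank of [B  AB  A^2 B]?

AB = [[-15], [20], [8]]
A^2B = [[34], [-102], [16]]
Controllability matrix C = [B  AB  A^2B] = [[2, -15, 34], [-3, 20, -102], [4, 8, 16]]
det(C) = 2·(20·16 - (-102)·8) - (-15)·((-3)·16 - (-102)·4) + 34·((-3)·8 - 20·4) = 2·1136 - (-15)·360 + 34·(-104) = 4136 ≠ 0, so rank(C) = 3.
rank(C) = 3 = n, so the pair (A, B) is completely controllable.

3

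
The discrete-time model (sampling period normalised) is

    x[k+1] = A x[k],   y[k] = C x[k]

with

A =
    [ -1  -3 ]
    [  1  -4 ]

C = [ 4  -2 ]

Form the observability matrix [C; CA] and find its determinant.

-28

CA = [[-6, -4]]
Observability matrix O = [C; CA] = [[4, -2], [-6, -4]]
det(O) = 4·(-4) - (-2)·(-6) = -16 - 12 = -28
Since det(O) ≠ 0, rank(O) = 2 and the system is completely observable.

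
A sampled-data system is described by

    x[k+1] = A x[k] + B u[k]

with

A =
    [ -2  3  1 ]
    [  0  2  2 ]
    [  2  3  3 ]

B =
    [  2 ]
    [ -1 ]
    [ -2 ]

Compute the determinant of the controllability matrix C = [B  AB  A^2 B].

AB = [[-9], [-6], [-5]]
A^2B = [[-5], [-22], [-51]]
Controllability matrix C = [B  AB  A^2B] = [[2, -9, -5], [-1, -6, -22], [-2, -5, -51]]
Expanding along the first row, det(C) = 2·((-6)·(-51) - (-22)·(-5)) - (-9)·((-1)·(-51) - (-22)·(-2)) + (-5)·((-1)·(-5) - (-6)·(-2)) = 2·196 - (-9)·7 + (-5)·(-7) = 490
Since det(C) ≠ 0, rank(C) = 3 and the system is completely controllable.

490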